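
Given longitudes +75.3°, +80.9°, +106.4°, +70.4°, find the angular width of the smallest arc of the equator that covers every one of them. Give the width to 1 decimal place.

36.0°

Sort the longitudes: +70.4°, +75.3°, +80.9°, +106.4°.
Eastward gaps between consecutive values (wrapping around): 4.9°, 5.6°, 25.5°, 324.0°.
Largest gap = 324.0° ⇒ minimal covering band is its complement: 360° − 324.0° = 36.0°.
Band runs from +70.4° eastward to +106.4°.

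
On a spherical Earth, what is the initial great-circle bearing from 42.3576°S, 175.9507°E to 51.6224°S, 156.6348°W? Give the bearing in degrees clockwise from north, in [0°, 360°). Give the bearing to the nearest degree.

126°

Δλ = -156.6348 − 175.9507 = -332.5855°; wrapped into (−180°, 180°]: 27.4145°.
θ = atan2( sin Δλ · cos φ₂ , cos φ₁ · sin φ₂ − sin φ₁ · cos φ₂ · cos Δλ )
  = atan2(0.28585, -0.20797) = 126.038° → normalised to [0°, 360°): 126.038°.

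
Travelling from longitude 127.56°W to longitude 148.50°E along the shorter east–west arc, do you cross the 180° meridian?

Naïve |148.50 − -127.56| = 276.06° > 180°, so the shorter arc goes the other way round — across 180°.
Signed shortest Δλ = ((148.50 − -127.56 + 180) mod 360) − 180 = -83.94°.
Going west by 83.94° from -127.56° passes through 180° before reaching +148.50°.

Yes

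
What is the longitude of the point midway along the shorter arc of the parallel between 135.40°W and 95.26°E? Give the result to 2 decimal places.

159.93°E

Signed shortest Δλ from -135.40° to +95.26° is -129.34°.
Midpoint longitude = -135.40° + (-129.34°)/2 = -135.40° − 64.67° = -200.07°.
Normalise into (−180°, 180°]: +159.93°.
(The naïve average (-135.40 + +95.26)/2 = -20.07° is on the wrong side of the globe.)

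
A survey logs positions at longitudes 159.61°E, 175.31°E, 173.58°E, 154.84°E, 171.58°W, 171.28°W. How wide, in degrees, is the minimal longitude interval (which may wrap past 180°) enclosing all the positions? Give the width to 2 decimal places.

33.88°

Sort the longitudes: -171.58°, -171.28°, +154.84°, +159.61°, +173.58°, +175.31°.
Eastward gaps between consecutive values (wrapping around): 0.30°, 326.12°, 4.77°, 13.97°, 1.73°, 13.11°.
Largest gap = 326.12° ⇒ minimal covering band is its complement: 360° − 326.12° = 33.88°.
Band runs from +154.84° eastward to -171.28°, crossing the antimeridian.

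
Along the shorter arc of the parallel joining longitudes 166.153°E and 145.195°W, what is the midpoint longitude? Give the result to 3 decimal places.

169.521°W

Signed shortest Δλ from +166.153° to -145.195° is +48.652°.
Midpoint longitude = +166.153° + (+48.652°)/2 = +166.153° + 24.326° = +190.479°.
Normalise into (−180°, 180°]: -169.521°.
(The naïve average (+166.153 + -145.195)/2 = 10.479° is on the wrong side of the globe.)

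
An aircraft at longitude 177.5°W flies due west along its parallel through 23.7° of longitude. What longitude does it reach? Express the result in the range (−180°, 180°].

158.8°E

Start at -177.5°; shift −23.7° → -201.2°.
-201.2° lies outside (−180°, 180°]; add 360° → +158.8°.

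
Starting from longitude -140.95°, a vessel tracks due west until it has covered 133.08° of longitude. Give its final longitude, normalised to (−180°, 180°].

+85.97°

Start at -140.95°; shift −133.08° → -274.03°.
-274.03° lies outside (−180°, 180°]; add 360° → +85.97°.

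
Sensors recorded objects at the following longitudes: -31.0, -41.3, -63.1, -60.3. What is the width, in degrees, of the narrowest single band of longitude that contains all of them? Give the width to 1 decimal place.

32.1°

Sort the longitudes: -63.1°, -60.3°, -41.3°, -31.0°.
Eastward gaps between consecutive values (wrapping around): 2.8°, 19.0°, 10.3°, 327.9°.
Largest gap = 327.9° ⇒ minimal covering band is its complement: 360° − 327.9° = 32.1°.
Band runs from -63.1° eastward to -31.0°.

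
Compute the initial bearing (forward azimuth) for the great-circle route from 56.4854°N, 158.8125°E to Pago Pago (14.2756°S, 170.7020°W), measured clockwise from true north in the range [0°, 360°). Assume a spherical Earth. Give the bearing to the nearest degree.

149°

Δλ = -170.7020 − 158.8125 = -329.5145°; wrapped into (−180°, 180°]: 30.4855°.
θ = atan2( sin Δλ · cos φ₂ , cos φ₁ · sin φ₂ − sin φ₁ · cos φ₂ · cos Δλ )
  = atan2(0.49165, -0.83245) = 149.433° → normalised to [0°, 360°): 149.433°.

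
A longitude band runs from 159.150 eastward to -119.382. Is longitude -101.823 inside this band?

No

Band width going east from +159.150° to -119.382°: ((-119.382 − 159.150) mod 360) = 81.468°.
Offset of -101.823° east of the west edge: ((-101.823 − 159.150) mod 360) = 99.027°.
99.027° > 81.468° ⇒ outside.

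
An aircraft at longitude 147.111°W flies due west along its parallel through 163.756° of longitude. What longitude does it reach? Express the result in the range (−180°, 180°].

Start at -147.111°; shift −163.756° → -310.867°.
-310.867° lies outside (−180°, 180°]; add 360° → +49.133°.

49.133°E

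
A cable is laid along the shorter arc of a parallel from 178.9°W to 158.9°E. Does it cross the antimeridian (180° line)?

Naïve |158.9 − -178.9| = 337.8° > 180°, so the shorter arc goes the other way round — across 180°.
Signed shortest Δλ = ((158.9 − -178.9 + 180) mod 360) − 180 = -22.2°.
Going west by 22.2° from -178.9° passes through 180° before reaching +158.9°.

Yes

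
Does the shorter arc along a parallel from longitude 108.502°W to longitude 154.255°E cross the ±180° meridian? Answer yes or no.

Naïve |154.255 − -108.502| = 262.757° > 180°, so the shorter arc goes the other way round — across 180°.
Signed shortest Δλ = ((154.255 − -108.502 + 180) mod 360) − 180 = -97.243°.
Going west by 97.243° from -108.502° passes through 180° before reaching +154.255°.

Yes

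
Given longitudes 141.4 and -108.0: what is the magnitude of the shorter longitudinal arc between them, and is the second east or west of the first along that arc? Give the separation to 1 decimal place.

110.6° east

Raw difference: -108.0 − 141.4 = -249.4°.
Normalise into (−180°, 180°]: -249.4° + 360° = 110.6°.
Positive ⇒ the second point lies to the east; separation 110.6°.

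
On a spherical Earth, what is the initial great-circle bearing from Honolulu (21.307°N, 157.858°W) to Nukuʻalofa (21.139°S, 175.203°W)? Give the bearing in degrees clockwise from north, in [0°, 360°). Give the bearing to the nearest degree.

Δλ = -175.203 − -157.858 = -17.345°.
θ = atan2( sin Δλ · cos φ₂ , cos φ₁ · sin φ₂ − sin φ₁ · cos φ₂ · cos Δλ )
  = atan2(-0.27806, -0.65948) = -157.138° → normalised to [0°, 360°): 202.862°.

203°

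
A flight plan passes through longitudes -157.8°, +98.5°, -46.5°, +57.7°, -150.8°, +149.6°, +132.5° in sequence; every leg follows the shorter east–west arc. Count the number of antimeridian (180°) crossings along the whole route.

3

Leg 1: -157.8° → +98.5°, shortest Δλ = -103.7° (west) — crosses 180°.
Leg 2: +98.5° → -46.5°, shortest Δλ = -145.0° (west) — does not cross 180°.
Leg 3: -46.5° → +57.7°, shortest Δλ = 104.2° (east) — does not cross 180°.
Leg 4: +57.7° → -150.8°, shortest Δλ = 151.5° (east) — crosses 180°.
Leg 5: -150.8° → +149.6°, shortest Δλ = -59.6° (west) — crosses 180°.
Leg 6: +149.6° → +132.5°, shortest Δλ = -17.1° (west) — does not cross 180°.
Total crossings: 3.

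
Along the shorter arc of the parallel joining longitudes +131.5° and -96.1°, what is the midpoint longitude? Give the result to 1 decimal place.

Signed shortest Δλ from +131.5° to -96.1° is +132.4°.
Midpoint longitude = +131.5° + (+132.4°)/2 = +131.5° + 66.2° = +197.7°.
Normalise into (−180°, 180°]: -162.3°.
(The naïve average (+131.5 + -96.1)/2 = 17.7° is on the wrong side of the globe.)

-162.3°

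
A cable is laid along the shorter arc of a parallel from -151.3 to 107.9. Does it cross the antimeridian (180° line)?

Yes

Naïve |107.9 − -151.3| = 259.2° > 180°, so the shorter arc goes the other way round — across 180°.
Signed shortest Δλ = ((107.9 − -151.3 + 180) mod 360) − 180 = -100.8°.
Going west by 100.8° from -151.3° passes through 180° before reaching +107.9°.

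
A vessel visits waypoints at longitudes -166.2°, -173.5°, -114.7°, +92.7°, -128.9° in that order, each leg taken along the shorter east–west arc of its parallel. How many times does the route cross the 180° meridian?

2

Leg 1: -166.2° → -173.5°, shortest Δλ = -7.3° (west) — does not cross 180°.
Leg 2: -173.5° → -114.7°, shortest Δλ = 58.8° (east) — does not cross 180°.
Leg 3: -114.7° → +92.7°, shortest Δλ = -152.6° (west) — crosses 180°.
Leg 4: +92.7° → -128.9°, shortest Δλ = 138.4° (east) — crosses 180°.
Total crossings: 2.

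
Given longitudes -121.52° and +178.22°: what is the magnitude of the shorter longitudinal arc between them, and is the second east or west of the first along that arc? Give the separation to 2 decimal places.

Raw difference: 178.22 − -121.52 = 299.74°.
Normalise into (−180°, 180°]: 299.74° − 360° = -60.26°.
Negative ⇒ the second point lies to the west; separation 60.26°.

60.26° west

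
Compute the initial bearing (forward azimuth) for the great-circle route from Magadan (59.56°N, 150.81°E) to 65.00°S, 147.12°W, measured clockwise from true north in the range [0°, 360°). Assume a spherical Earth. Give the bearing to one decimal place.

149.3°

Δλ = -147.12 − 150.81 = -297.93°; wrapped into (−180°, 180°]: 62.07°.
θ = atan2( sin Δλ · cos φ₂ , cos φ₁ · sin φ₂ − sin φ₁ · cos φ₂ · cos Δλ )
  = atan2(0.37339, -0.62983) = 149.339° → normalised to [0°, 360°): 149.339°.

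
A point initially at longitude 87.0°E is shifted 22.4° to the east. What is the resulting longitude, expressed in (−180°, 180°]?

Start at +87.0°; shift +22.4° → +109.4°.
+109.4° already lies in (−180°, 180°].

109.4°E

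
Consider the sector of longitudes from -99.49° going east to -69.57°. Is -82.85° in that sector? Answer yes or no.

Yes

Band width going east from -99.49° to -69.57°: ((-69.57 − -99.49) mod 360) = 29.92°.
Offset of -82.85° east of the west edge: ((-82.85 − -99.49) mod 360) = 16.64°.
16.64° ≤ 29.92° ⇒ inside.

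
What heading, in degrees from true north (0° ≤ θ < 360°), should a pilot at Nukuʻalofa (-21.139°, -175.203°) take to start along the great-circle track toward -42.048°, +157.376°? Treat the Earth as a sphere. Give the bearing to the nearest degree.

221°

Δλ = 157.376 − -175.203 = 332.579°; wrapped into (−180°, 180°]: -27.421°.
θ = atan2( sin Δλ · cos φ₂ , cos φ₁ · sin φ₂ − sin φ₁ · cos φ₂ · cos Δλ )
  = atan2(-0.34198, -0.38697) = -138.532° → normalised to [0°, 360°): 221.468°.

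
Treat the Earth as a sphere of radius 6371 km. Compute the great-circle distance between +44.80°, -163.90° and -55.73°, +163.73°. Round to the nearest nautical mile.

Δλ = 163.73 − -163.90 = 327.63°; wrapped into (−180°, 180°]: -32.37°.
Δφ = -55.73 − 44.80 = -100.53°.
a = sin²(Δφ/2) + cos φ₁ · cos φ₂ · sin²(Δλ/2) = 0.622419.
c = 2·atan2(√a, √(1−a)) = 1.81815 rad → d = 6371·c ≈ 11583.43 km ≈ 6254.55 nmi.

6255 nmi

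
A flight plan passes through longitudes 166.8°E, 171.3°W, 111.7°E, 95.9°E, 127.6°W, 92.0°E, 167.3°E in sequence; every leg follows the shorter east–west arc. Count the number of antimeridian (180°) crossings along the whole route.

Leg 1: +166.8° → -171.3°, shortest Δλ = 21.9° (east) — crosses 180°.
Leg 2: -171.3° → +111.7°, shortest Δλ = -77.0° (west) — crosses 180°.
Leg 3: +111.7° → +95.9°, shortest Δλ = -15.8° (west) — does not cross 180°.
Leg 4: +95.9° → -127.6°, shortest Δλ = 136.5° (east) — crosses 180°.
Leg 5: -127.6° → +92.0°, shortest Δλ = -140.4° (west) — crosses 180°.
Leg 6: +92.0° → +167.3°, shortest Δλ = 75.3° (east) — does not cross 180°.
Total crossings: 4.

4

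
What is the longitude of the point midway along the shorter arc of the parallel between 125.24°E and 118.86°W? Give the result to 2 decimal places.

176.81°W

Signed shortest Δλ from +125.24° to -118.86° is +115.90°.
Midpoint longitude = +125.24° + (+115.90°)/2 = +125.24° + 57.95° = +183.19°.
Normalise into (−180°, 180°]: -176.81°.
(The naïve average (+125.24 + -118.86)/2 = 3.19° is on the wrong side of the globe.)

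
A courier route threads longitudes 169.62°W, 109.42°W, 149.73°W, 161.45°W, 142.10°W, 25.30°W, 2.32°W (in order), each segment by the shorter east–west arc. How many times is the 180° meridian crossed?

0

Leg 1: -169.62° → -109.42°, shortest Δλ = 60.2° (east) — does not cross 180°.
Leg 2: -109.42° → -149.73°, shortest Δλ = -40.31° (west) — does not cross 180°.
Leg 3: -149.73° → -161.45°, shortest Δλ = -11.72° (west) — does not cross 180°.
Leg 4: -161.45° → -142.10°, shortest Δλ = 19.35° (east) — does not cross 180°.
Leg 5: -142.10° → -25.30°, shortest Δλ = 116.8° (east) — does not cross 180°.
Leg 6: -25.30° → -2.32°, shortest Δλ = 22.98° (east) — does not cross 180°.
Total crossings: 0.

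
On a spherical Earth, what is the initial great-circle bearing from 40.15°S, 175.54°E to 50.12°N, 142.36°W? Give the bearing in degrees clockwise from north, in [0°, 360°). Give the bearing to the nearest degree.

26°

Δλ = -142.36 − 175.54 = -317.90°; wrapped into (−180°, 180°]: 42.10°.
θ = atan2( sin Δλ · cos φ₂ , cos φ₁ · sin φ₂ − sin φ₁ · cos φ₂ · cos Δλ )
  = atan2(0.42987, 0.89331) = 25.697° → normalised to [0°, 360°): 25.697°.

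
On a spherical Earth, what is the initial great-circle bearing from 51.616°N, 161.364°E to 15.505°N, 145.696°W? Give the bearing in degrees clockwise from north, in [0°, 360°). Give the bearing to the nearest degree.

111°

Δλ = -145.696 − 161.364 = -307.060°; wrapped into (−180°, 180°]: 52.940°.
θ = atan2( sin Δλ · cos φ₂ , cos φ₁ · sin φ₂ − sin φ₁ · cos φ₂ · cos Δλ )
  = atan2(0.76896, -0.28922) = 110.612° → normalised to [0°, 360°): 110.612°.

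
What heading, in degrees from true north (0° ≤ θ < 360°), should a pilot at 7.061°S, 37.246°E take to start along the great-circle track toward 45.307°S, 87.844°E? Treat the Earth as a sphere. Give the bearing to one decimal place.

140.1°

Δλ = 87.844 − 37.246 = 50.598°.
θ = atan2( sin Δλ · cos φ₂ , cos φ₁ · sin φ₂ − sin φ₁ · cos φ₂ · cos Δλ )
  = atan2(0.54345, -0.65062) = 140.128° → normalised to [0°, 360°): 140.128°.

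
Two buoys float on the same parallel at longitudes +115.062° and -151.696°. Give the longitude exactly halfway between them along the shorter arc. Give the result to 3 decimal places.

Signed shortest Δλ from +115.062° to -151.696° is +93.242°.
Midpoint longitude = +115.062° + (+93.242°)/2 = +115.062° + 46.621° = +161.683°.
(The naïve average (+115.062 + -151.696)/2 = -18.317° is on the wrong side of the globe.)

+161.683°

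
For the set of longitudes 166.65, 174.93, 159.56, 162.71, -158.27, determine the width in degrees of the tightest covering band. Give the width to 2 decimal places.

Sort the longitudes: -158.27°, +159.56°, +162.71°, +166.65°, +174.93°.
Eastward gaps between consecutive values (wrapping around): 317.83°, 3.15°, 3.94°, 8.28°, 26.80°.
Largest gap = 317.83° ⇒ minimal covering band is its complement: 360° − 317.83° = 42.17°.
Band runs from +159.56° eastward to -158.27°, crossing the antimeridian.

42.17°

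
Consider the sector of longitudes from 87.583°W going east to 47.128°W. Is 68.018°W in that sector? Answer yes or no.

Band width going east from -87.583° to -47.128°: ((-47.128 − -87.583) mod 360) = 40.455°.
Offset of -68.018° east of the west edge: ((-68.018 − -87.583) mod 360) = 19.565°.
19.565° ≤ 40.455° ⇒ inside.

Yes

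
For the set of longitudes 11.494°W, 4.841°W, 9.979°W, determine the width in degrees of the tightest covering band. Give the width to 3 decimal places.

6.653°

Sort the longitudes: -11.494°, -9.979°, -4.841°.
Eastward gaps between consecutive values (wrapping around): 1.515°, 5.138°, 353.347°.
Largest gap = 353.347° ⇒ minimal covering band is its complement: 360° − 353.347° = 6.653°.
Band runs from -11.494° eastward to -4.841°.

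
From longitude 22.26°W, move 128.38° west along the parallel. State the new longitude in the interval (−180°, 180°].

150.64°W

Start at -22.26°; shift −128.38° → -150.64°.
-150.64° already lies in (−180°, 180°].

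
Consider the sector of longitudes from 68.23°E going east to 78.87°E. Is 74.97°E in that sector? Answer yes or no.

Band width going east from +68.23° to +78.87°: ((78.87 − 68.23) mod 360) = 10.64°.
Offset of +74.97° east of the west edge: ((74.97 − 68.23) mod 360) = 6.74°.
6.74° ≤ 10.64° ⇒ inside.

Yes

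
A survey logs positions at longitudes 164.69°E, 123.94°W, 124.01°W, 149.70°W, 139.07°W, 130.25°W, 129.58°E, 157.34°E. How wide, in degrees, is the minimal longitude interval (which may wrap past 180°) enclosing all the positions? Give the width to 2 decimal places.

Sort the longitudes: -149.70°, -139.07°, -130.25°, -124.01°, -123.94°, +129.58°, +157.34°, +164.69°.
Eastward gaps between consecutive values (wrapping around): 10.63°, 8.82°, 6.24°, 0.07°, 253.52°, 27.76°, 7.35°, 45.61°.
Largest gap = 253.52° ⇒ minimal covering band is its complement: 360° − 253.52° = 106.48°.
Band runs from +129.58° eastward to -123.94°, crossing the antimeridian.

106.48°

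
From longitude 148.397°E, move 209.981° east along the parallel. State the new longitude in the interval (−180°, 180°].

Start at +148.397°; shift +209.981° → +358.378°.
+358.378° lies outside (−180°, 180°]; subtract 360° → -1.622°.

1.622°W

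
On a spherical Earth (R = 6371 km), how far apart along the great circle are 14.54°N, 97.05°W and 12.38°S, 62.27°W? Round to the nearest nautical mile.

2625 nmi

Δλ = -62.27 − -97.05 = 34.78°.
Δφ = -12.38 − 14.54 = -26.92°.
a = sin²(Δφ/2) + cos φ₁ · cos φ₂ · sin²(Δλ/2) = 0.138635.
c = 2·atan2(√a, √(1−a)) = 0.76305 rad → d = 6371·c ≈ 4861.40 km ≈ 2624.94 nmi.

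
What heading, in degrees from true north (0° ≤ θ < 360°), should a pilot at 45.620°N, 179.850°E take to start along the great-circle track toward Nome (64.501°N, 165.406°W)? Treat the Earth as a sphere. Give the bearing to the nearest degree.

Δλ = -165.406 − 179.850 = -345.256°; wrapped into (−180°, 180°]: 14.744°.
θ = atan2( sin Δλ · cos φ₂ , cos φ₁ · sin φ₂ − sin φ₁ · cos φ₂ · cos Δλ )
  = atan2(0.10956, 0.33373) = 18.174° → normalised to [0°, 360°): 18.174°.

18°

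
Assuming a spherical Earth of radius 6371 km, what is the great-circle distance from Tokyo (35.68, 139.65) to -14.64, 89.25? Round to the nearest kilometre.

7705 km

Δλ = 89.25 − 139.65 = -50.40°.
Δφ = -14.64 − 35.68 = -50.32°.
a = sin²(Δφ/2) + cos φ₁ · cos φ₂ · sin²(Δλ/2) = 0.323227.
c = 2·atan2(√a, √(1−a)) = 1.20944 rad → d = 6371·c ≈ 7705.33 km.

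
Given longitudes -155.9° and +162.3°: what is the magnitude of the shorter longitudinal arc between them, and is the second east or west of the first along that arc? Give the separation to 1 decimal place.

Raw difference: 162.3 − -155.9 = 318.2°.
Normalise into (−180°, 180°]: 318.2° − 360° = -41.8°.
Negative ⇒ the second point lies to the west; separation 41.8°.

41.8° west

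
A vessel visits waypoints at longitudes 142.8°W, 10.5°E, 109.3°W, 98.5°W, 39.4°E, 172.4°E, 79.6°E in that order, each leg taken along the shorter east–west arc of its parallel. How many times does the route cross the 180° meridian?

Leg 1: -142.8° → +10.5°, shortest Δλ = 153.3° (east) — does not cross 180°.
Leg 2: +10.5° → -109.3°, shortest Δλ = -119.8° (west) — does not cross 180°.
Leg 3: -109.3° → -98.5°, shortest Δλ = 10.8° (east) — does not cross 180°.
Leg 4: -98.5° → +39.4°, shortest Δλ = 137.9° (east) — does not cross 180°.
Leg 5: +39.4° → +172.4°, shortest Δλ = 133.0° (east) — does not cross 180°.
Leg 6: +172.4° → +79.6°, shortest Δλ = -92.8° (west) — does not cross 180°.
Total crossings: 0.

0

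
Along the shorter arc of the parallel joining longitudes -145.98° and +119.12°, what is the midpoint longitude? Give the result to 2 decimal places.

+166.57°

Signed shortest Δλ from -145.98° to +119.12° is -94.90°.
Midpoint longitude = -145.98° + (-94.90°)/2 = -145.98° − 47.45° = -193.43°.
Normalise into (−180°, 180°]: +166.57°.
(The naïve average (-145.98 + +119.12)/2 = -13.43° is on the wrong side of the globe.)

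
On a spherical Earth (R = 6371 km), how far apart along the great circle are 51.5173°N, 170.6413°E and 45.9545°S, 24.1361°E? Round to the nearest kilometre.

17506 km

Δλ = 24.1361 − 170.6413 = -146.5052°.
Δφ = -45.9545 − 51.5173 = -97.4718°.
a = sin²(Δφ/2) + cos φ₁ · cos φ₂ · sin²(Δλ/2) = 0.961723.
c = 2·atan2(√a, √(1−a)) = 2.74776 rad → d = 6371·c ≈ 17506.01 km.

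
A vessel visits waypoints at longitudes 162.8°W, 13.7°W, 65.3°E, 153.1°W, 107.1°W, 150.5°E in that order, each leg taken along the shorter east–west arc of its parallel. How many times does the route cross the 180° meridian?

Leg 1: -162.8° → -13.7°, shortest Δλ = 149.1° (east) — does not cross 180°.
Leg 2: -13.7° → +65.3°, shortest Δλ = 79.0° (east) — does not cross 180°.
Leg 3: +65.3° → -153.1°, shortest Δλ = 141.6° (east) — crosses 180°.
Leg 4: -153.1° → -107.1°, shortest Δλ = 46.0° (east) — does not cross 180°.
Leg 5: -107.1° → +150.5°, shortest Δλ = -102.4° (west) — crosses 180°.
Total crossings: 2.

2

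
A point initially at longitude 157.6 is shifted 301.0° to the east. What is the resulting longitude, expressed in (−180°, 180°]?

+98.6°

Start at +157.6°; shift +301.0° → +458.6°.
+458.6° lies outside (−180°, 180°]; subtract 360° → +98.6°.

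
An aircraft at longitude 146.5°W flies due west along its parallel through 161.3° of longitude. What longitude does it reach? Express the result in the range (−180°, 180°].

52.2°E

Start at -146.5°; shift −161.3° → -307.8°.
-307.8° lies outside (−180°, 180°]; add 360° → +52.2°.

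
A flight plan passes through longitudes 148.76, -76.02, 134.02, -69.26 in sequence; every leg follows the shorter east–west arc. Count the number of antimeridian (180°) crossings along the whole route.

Leg 1: +148.76° → -76.02°, shortest Δλ = 135.22° (east) — crosses 180°.
Leg 2: -76.02° → +134.02°, shortest Δλ = -149.96° (west) — crosses 180°.
Leg 3: +134.02° → -69.26°, shortest Δλ = 156.72° (east) — crosses 180°.
Total crossings: 3.

3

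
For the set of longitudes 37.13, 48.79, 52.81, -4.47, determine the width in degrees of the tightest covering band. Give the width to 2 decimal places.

Sort the longitudes: -4.47°, +37.13°, +48.79°, +52.81°.
Eastward gaps between consecutive values (wrapping around): 41.60°, 11.66°, 4.02°, 302.72°.
Largest gap = 302.72° ⇒ minimal covering band is its complement: 360° − 302.72° = 57.28°.
Band runs from -4.47° eastward to +52.81°.

57.28°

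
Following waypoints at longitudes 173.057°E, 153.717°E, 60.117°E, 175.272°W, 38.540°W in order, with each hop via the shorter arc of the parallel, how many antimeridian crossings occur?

1

Leg 1: +173.057° → +153.717°, shortest Δλ = -19.34° (west) — does not cross 180°.
Leg 2: +153.717° → +60.117°, shortest Δλ = -93.6° (west) — does not cross 180°.
Leg 3: +60.117° → -175.272°, shortest Δλ = 124.611° (east) — crosses 180°.
Leg 4: -175.272° → -38.540°, shortest Δλ = 136.732° (east) — does not cross 180°.
Total crossings: 1.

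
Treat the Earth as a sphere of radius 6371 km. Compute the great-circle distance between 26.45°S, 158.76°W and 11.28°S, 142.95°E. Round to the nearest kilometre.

6308 km

Δλ = 142.95 − -158.76 = 301.71°; wrapped into (−180°, 180°]: -58.29°.
Δφ = -11.28 − -26.45 = 15.17°.
a = sin²(Δφ/2) + cos φ₁ · cos φ₂ · sin²(Δλ/2) = 0.225683.
c = 2·atan2(√a, √(1−a)) = 0.99007 rad → d = 6371·c ≈ 6307.71 km.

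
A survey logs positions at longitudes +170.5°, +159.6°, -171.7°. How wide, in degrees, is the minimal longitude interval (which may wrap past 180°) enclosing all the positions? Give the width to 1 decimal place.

Sort the longitudes: -171.7°, +159.6°, +170.5°.
Eastward gaps between consecutive values (wrapping around): 331.3°, 10.9°, 17.8°.
Largest gap = 331.3° ⇒ minimal covering band is its complement: 360° − 331.3° = 28.7°.
Band runs from +159.6° eastward to -171.7°, crossing the antimeridian.

28.7°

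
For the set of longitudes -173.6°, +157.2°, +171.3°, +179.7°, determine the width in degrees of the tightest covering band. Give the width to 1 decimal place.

29.2°

Sort the longitudes: -173.6°, +157.2°, +171.3°, +179.7°.
Eastward gaps between consecutive values (wrapping around): 330.8°, 14.1°, 8.4°, 6.7°.
Largest gap = 330.8° ⇒ minimal covering band is its complement: 360° − 330.8° = 29.2°.
Band runs from +157.2° eastward to -173.6°, crossing the antimeridian.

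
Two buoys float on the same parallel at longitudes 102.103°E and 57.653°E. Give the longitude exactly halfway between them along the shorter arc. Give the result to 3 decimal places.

79.878°E

Signed shortest Δλ from +102.103° to +57.653° is -44.450°.
Midpoint longitude = +102.103° + (-44.450°)/2 = +102.103° − 22.225° = +79.878°.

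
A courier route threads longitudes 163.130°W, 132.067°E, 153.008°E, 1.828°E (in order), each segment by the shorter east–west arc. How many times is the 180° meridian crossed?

Leg 1: -163.130° → +132.067°, shortest Δλ = -64.803° (west) — crosses 180°.
Leg 2: +132.067° → +153.008°, shortest Δλ = 20.941° (east) — does not cross 180°.
Leg 3: +153.008° → +1.828°, shortest Δλ = -151.18° (west) — does not cross 180°.
Total crossings: 1.

1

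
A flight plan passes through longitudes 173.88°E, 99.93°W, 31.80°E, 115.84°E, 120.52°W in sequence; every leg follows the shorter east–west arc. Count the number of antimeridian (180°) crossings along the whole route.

Leg 1: +173.88° → -99.93°, shortest Δλ = 86.19° (east) — crosses 180°.
Leg 2: -99.93° → +31.80°, shortest Δλ = 131.73° (east) — does not cross 180°.
Leg 3: +31.80° → +115.84°, shortest Δλ = 84.04° (east) — does not cross 180°.
Leg 4: +115.84° → -120.52°, shortest Δλ = 123.64° (east) — crosses 180°.
Total crossings: 2.

2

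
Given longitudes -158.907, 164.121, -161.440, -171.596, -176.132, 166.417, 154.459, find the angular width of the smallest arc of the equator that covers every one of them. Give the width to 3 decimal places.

46.634°

Sort the longitudes: -176.132°, -171.596°, -161.440°, -158.907°, +154.459°, +164.121°, +166.417°.
Eastward gaps between consecutive values (wrapping around): 4.536°, 10.156°, 2.533°, 313.366°, 9.662°, 2.296°, 17.451°.
Largest gap = 313.366° ⇒ minimal covering band is its complement: 360° − 313.366° = 46.634°.
Band runs from +154.459° eastward to -158.907°, crossing the antimeridian.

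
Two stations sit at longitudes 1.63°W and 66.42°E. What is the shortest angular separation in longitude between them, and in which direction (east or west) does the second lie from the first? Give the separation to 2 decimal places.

Raw difference: 66.42 − -1.63 = 68.05°.
Normalise into (−180°, 180°]: 68.05° stays 68.05°.
Positive ⇒ the second point lies to the east; separation 68.05°.

68.05° east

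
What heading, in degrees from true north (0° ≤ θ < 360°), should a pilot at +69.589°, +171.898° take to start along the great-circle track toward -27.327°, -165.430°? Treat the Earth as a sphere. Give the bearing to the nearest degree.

160°

Δλ = -165.430 − 171.898 = -337.328°; wrapped into (−180°, 180°]: 22.672°.
θ = atan2( sin Δλ · cos φ₂ , cos φ₁ · sin φ₂ − sin φ₁ · cos φ₂ · cos Δλ )
  = atan2(0.34244, -0.92838) = 159.753° → normalised to [0°, 360°): 159.753°.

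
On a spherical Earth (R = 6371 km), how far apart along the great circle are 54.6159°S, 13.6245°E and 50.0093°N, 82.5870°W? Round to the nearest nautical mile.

Δλ = -82.5870 − 13.6245 = -96.2115°.
Δφ = 50.0093 − -54.6159 = 104.6252°.
a = sin²(Δφ/2) + cos φ₁ · cos φ₂ · sin²(Δλ/2) = 0.832449.
c = 2·atan2(√a, √(1−a)) = 2.29815 rad → d = 6371·c ≈ 14641.53 km ≈ 7905.79 nmi.

7906 nmi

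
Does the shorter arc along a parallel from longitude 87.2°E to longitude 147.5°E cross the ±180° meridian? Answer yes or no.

No

Signed shortest Δλ = ((147.5 − 87.2 + 180) mod 360) − 180 = 60.3°.
Going east by 60.3° from +87.2° reaches +147.5° without touching 180°.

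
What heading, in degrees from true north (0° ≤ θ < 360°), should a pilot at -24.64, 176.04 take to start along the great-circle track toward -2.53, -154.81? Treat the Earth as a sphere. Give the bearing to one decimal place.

56.4°

Δλ = -154.81 − 176.04 = -330.85°; wrapped into (−180°, 180°]: 29.15°.
θ = atan2( sin Δλ · cos φ₂ , cos φ₁ · sin φ₂ − sin φ₁ · cos φ₂ · cos Δλ )
  = atan2(0.48662, 0.32363) = 56.374° → normalised to [0°, 360°): 56.374°.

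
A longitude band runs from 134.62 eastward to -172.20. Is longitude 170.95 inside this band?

Band width going east from +134.62° to -172.20°: ((-172.20 − 134.62) mod 360) = 53.18°.
Offset of +170.95° east of the west edge: ((170.95 − 134.62) mod 360) = 36.33°.
36.33° ≤ 53.18° ⇒ inside.

Yes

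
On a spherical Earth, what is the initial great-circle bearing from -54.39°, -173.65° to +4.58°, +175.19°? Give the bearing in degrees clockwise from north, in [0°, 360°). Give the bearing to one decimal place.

Δλ = 175.19 − -173.65 = 348.84°; wrapped into (−180°, 180°]: -11.16°.
θ = atan2( sin Δλ · cos φ₂ , cos φ₁ · sin φ₂ − sin φ₁ · cos φ₂ · cos Δλ )
  = atan2(-0.19293, 0.84157) = -12.912° → normalised to [0°, 360°): 347.088°.

347.1°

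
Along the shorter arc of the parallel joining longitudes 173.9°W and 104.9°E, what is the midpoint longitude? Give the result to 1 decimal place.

145.5°E

Signed shortest Δλ from -173.9° to +104.9° is -81.2°.
Midpoint longitude = -173.9° + (-81.2°)/2 = -173.9° − 40.6° = -214.5°.
Normalise into (−180°, 180°]: +145.5°.
(The naïve average (-173.9 + +104.9)/2 = -34.5° is on the wrong side of the globe.)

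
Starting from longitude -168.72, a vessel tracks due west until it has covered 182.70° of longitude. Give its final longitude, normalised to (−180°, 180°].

Start at -168.72°; shift −182.70° → -351.42°.
-351.42° lies outside (−180°, 180°]; add 360° → +8.58°.

+8.58°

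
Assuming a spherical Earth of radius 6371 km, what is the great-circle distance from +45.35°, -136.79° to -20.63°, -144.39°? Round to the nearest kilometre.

Δλ = -144.39 − -136.79 = -7.60°.
Δφ = -20.63 − 45.35 = -65.98°.
a = sin²(Δφ/2) + cos φ₁ · cos φ₂ · sin²(Δλ/2) = 0.299361.
c = 2·atan2(√a, √(1−a)) = 1.15788 rad → d = 6371·c ≈ 7376.88 km.

7377 km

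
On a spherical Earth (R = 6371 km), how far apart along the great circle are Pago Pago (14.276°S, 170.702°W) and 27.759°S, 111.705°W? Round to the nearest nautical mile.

Δλ = -111.705 − -170.702 = 58.997°.
Δφ = -27.759 − -14.276 = -13.483°.
a = sin²(Δφ/2) + cos φ₁ · cos φ₂ · sin²(Δλ/2) = 0.221710.
c = 2·atan2(√a, √(1−a)) = 0.98053 rad → d = 6371·c ≈ 6246.97 km ≈ 3373.09 nmi.

3373 nmi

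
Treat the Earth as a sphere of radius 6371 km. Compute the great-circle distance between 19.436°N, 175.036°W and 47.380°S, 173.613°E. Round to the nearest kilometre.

Δλ = 173.613 − -175.036 = 348.649°; wrapped into (−180°, 180°]: -11.351°.
Δφ = -47.380 − 19.436 = -66.816°.
a = sin²(Δφ/2) + cos φ₁ · cos φ₂ · sin²(Δλ/2) = 0.309402.
c = 2·atan2(√a, √(1−a)) = 1.17971 rad → d = 6371·c ≈ 7515.92 km.

7516 km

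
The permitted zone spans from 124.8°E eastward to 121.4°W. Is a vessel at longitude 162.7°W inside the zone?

Band width going east from +124.8° to -121.4°: ((-121.4 − 124.8) mod 360) = 113.8°.
Offset of -162.7° east of the west edge: ((-162.7 − 124.8) mod 360) = 72.5°.
72.5° ≤ 113.8° ⇒ inside.

Yes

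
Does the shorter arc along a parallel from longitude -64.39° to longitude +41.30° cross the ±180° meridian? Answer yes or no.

No

Signed shortest Δλ = ((41.30 − -64.39 + 180) mod 360) − 180 = 105.69°.
Going east by 105.69° from -64.39° reaches +41.30° without touching 180°.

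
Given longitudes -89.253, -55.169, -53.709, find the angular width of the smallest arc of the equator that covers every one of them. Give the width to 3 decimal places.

Sort the longitudes: -89.253°, -55.169°, -53.709°.
Eastward gaps between consecutive values (wrapping around): 34.084°, 1.460°, 324.456°.
Largest gap = 324.456° ⇒ minimal covering band is its complement: 360° − 324.456° = 35.544°.
Band runs from -89.253° eastward to -53.709°.

35.544°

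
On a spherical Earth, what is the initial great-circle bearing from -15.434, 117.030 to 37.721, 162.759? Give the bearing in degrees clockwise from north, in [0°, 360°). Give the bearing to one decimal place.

37.6°

Δλ = 162.759 − 117.030 = 45.729°.
θ = atan2( sin Δλ · cos φ₂ , cos φ₁ · sin φ₂ − sin φ₁ · cos φ₂ · cos Δλ )
  = atan2(0.56639, 0.73670) = 37.554° → normalised to [0°, 360°): 37.554°.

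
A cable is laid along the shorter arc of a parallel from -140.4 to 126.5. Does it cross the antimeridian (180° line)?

Yes

Naïve |126.5 − -140.4| = 266.9° > 180°, so the shorter arc goes the other way round — across 180°.
Signed shortest Δλ = ((126.5 − -140.4 + 180) mod 360) − 180 = -93.1°.
Going west by 93.1° from -140.4° passes through 180° before reaching +126.5°.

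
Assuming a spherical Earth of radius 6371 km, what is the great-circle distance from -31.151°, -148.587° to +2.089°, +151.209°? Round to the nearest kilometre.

7343 km

Δλ = 151.209 − -148.587 = 299.796°; wrapped into (−180°, 180°]: -60.204°.
Δφ = 2.089 − -31.151 = 33.240°.
a = sin²(Δφ/2) + cos φ₁ · cos φ₂ · sin²(Δλ/2) = 0.296939.
c = 2·atan2(√a, √(1−a)) = 1.15259 rad → d = 6371·c ≈ 7343.14 km.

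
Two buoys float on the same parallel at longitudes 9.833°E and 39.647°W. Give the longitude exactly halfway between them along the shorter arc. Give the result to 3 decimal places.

14.907°W

Signed shortest Δλ from +9.833° to -39.647° is -49.480°.
Midpoint longitude = +9.833° + (-49.480°)/2 = +9.833° − 24.740° = -14.907°.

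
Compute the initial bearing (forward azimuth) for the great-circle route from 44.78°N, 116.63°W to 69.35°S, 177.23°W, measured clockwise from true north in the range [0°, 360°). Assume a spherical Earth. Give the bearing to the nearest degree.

Δλ = -177.23 − -116.63 = -60.60°.
θ = atan2( sin Δλ · cos φ₂ , cos φ₁ · sin φ₂ − sin φ₁ · cos φ₂ · cos Δλ )
  = atan2(-0.30724, -0.78616) = -158.654° → normalised to [0°, 360°): 201.346°.

201°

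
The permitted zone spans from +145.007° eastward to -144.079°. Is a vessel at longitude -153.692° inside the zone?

Yes

Band width going east from +145.007° to -144.079°: ((-144.079 − 145.007) mod 360) = 70.914°.
Offset of -153.692° east of the west edge: ((-153.692 − 145.007) mod 360) = 61.301°.
61.301° ≤ 70.914° ⇒ inside.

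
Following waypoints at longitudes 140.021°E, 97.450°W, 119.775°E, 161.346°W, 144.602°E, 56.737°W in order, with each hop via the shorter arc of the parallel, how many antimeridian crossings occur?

Leg 1: +140.021° → -97.450°, shortest Δλ = 122.529° (east) — crosses 180°.
Leg 2: -97.450° → +119.775°, shortest Δλ = -142.775° (west) — crosses 180°.
Leg 3: +119.775° → -161.346°, shortest Δλ = 78.879° (east) — crosses 180°.
Leg 4: -161.346° → +144.602°, shortest Δλ = -54.052° (west) — crosses 180°.
Leg 5: +144.602° → -56.737°, shortest Δλ = 158.661° (east) — crosses 180°.
Total crossings: 5.

5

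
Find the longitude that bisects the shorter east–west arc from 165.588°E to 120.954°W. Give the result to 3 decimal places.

Signed shortest Δλ from +165.588° to -120.954° is +73.458°.
Midpoint longitude = +165.588° + (+73.458°)/2 = +165.588° + 36.729° = +202.317°.
Normalise into (−180°, 180°]: -157.683°.
(The naïve average (+165.588 + -120.954)/2 = 22.317° is on the wrong side of the globe.)

157.683°W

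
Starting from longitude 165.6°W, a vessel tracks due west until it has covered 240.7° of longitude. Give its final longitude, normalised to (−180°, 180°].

Start at -165.6°; shift −240.7° → -406.3°.
-406.3° lies outside (−180°, 180°]; add 360° → -46.3°.

46.3°W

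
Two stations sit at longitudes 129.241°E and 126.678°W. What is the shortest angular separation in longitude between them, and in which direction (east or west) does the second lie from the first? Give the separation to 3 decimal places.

104.081° east

Raw difference: -126.678 − 129.241 = -255.919°.
Normalise into (−180°, 180°]: -255.919° + 360° = 104.081°.
Positive ⇒ the second point lies to the east; separation 104.081°.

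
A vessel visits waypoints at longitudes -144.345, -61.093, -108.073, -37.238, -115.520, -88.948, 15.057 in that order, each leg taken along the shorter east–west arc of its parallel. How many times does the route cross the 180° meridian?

Leg 1: -144.345° → -61.093°, shortest Δλ = 83.252° (east) — does not cross 180°.
Leg 2: -61.093° → -108.073°, shortest Δλ = -46.98° (west) — does not cross 180°.
Leg 3: -108.073° → -37.238°, shortest Δλ = 70.835° (east) — does not cross 180°.
Leg 4: -37.238° → -115.520°, shortest Δλ = -78.282° (west) — does not cross 180°.
Leg 5: -115.520° → -88.948°, shortest Δλ = 26.572° (east) — does not cross 180°.
Leg 6: -88.948° → +15.057°, shortest Δλ = 104.005° (east) — does not cross 180°.
Total crossings: 0.

0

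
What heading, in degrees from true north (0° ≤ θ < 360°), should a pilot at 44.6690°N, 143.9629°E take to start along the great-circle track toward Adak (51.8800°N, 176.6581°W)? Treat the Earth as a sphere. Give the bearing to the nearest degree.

60°

Δλ = -176.6581 − 143.9629 = -320.6210°; wrapped into (−180°, 180°]: 39.3790°.
θ = atan2( sin Δλ · cos φ₂ , cos φ₁ · sin φ₂ − sin φ₁ · cos φ₂ · cos Δλ )
  = atan2(0.39165, 0.22405) = 60.228° → normalised to [0°, 360°): 60.228°.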